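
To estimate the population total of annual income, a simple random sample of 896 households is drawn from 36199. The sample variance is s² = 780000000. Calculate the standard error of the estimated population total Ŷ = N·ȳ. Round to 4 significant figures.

3.335 × 10^7

Var(Ŷ) = N²·Var(ȳ) = N²·(1 − n/N)·s²/n.
f = 896/36199 = 0.02475206; Var(ȳ) = 0.97524794·780000000/896 = 848988.16.
Var(Ŷ) = 36199² · 848988.16 = 1.1124866 × 10^15.
SE(Ŷ) = √(1.1124866 × 10^15) = 3.335 × 10^7.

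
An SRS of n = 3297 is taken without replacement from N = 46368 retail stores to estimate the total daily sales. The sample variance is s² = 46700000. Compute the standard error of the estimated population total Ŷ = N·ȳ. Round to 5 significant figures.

5.3186 × 10^6

Var(Ŷ) = N²·Var(ȳ) = N²·(1 − n/N)·s²/n.
f = 3297/46368 = 0.07110507; Var(ȳ) = 0.92889493·46700000/3297 = 13157.232.
Var(Ŷ) = 46368² · 13157.232 = 2.8287936 × 10^13.
SE(Ŷ) = √(2.8287936 × 10^13) = 5.3186 × 10^6.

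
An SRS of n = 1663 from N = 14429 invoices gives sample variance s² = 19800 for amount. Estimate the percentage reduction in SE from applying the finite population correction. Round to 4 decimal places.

5.9391

f = n/N = 1663/14429 = 0.11525400.
SE_no-fpc = √(s²/n) = 3.4505353; SE_fpc = √((1−f)s²/n) = 3.2456058.
Ratio = √(1−f) = 0.94060938. Reduction = 100·(1 − 0.94060938) = 5.9391%.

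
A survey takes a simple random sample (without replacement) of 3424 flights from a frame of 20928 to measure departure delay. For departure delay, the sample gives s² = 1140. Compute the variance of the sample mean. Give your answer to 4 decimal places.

0.2785

Under SRS without replacement, Var(ȳ) = (1 − f)·s²/n with f = n/N = 3424/20928 = 0.16360856.
Var(ȳ) = (1 − 0.16360856)·1140/3424 = 0.83639144·0.33294393 = 0.27847145.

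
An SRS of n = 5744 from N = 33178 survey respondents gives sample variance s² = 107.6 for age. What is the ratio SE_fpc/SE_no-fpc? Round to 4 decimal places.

0.9093

f = n/N = 5744/33178 = 0.17312677.
SE_no-fpc = √(s²/n) = 0.13686705; SE_fpc = √((1−f)s²/n) = 0.12445673.
Ratio = √(1−f) = 0.90932570.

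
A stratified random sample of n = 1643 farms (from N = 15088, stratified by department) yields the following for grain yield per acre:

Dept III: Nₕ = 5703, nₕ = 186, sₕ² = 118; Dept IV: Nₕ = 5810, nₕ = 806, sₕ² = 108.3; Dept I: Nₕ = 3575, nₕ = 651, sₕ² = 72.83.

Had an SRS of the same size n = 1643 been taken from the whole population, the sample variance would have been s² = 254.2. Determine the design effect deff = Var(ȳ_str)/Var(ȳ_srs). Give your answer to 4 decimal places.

0.7977

Var(ȳ_str) = Σ Wₕ²(1−fₕ)sₕ²/nₕ with Wₕ = Nₕ/15088:
  Dept III: (5703/15088)²·(1−186/5703)·118/186 = 0.087682327
  Dept IV: (5810/15088)²·(1−806/5810)·108.3/806 = 0.017160246
  Dept I: (3575/15088)²·(1−651/3575)·72.83/651 = 0.0051371161
  → Var(ȳ_str) = 0.10997969.
Var(ȳ_srs) = (1 − 1643/15088)·254.2/1643 = 0.13786916.
deff = 0.10997969 / 0.13786916 = 0.7977.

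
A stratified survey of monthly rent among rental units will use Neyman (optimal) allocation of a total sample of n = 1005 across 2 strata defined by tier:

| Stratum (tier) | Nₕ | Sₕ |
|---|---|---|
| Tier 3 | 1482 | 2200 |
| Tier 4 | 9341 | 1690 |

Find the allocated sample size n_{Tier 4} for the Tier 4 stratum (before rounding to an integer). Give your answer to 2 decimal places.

832.96

Neyman allocation: nₕ = n·NₕSₕ / Σⱼ NⱼSⱼ.
Σ NⱼSⱼ = 1482·2200 + 9341·1690 = 1.904669 × 10^7.
n_{Tier 4} = 1005·9341·1690 / (1.904669 × 10^7) = 832.96.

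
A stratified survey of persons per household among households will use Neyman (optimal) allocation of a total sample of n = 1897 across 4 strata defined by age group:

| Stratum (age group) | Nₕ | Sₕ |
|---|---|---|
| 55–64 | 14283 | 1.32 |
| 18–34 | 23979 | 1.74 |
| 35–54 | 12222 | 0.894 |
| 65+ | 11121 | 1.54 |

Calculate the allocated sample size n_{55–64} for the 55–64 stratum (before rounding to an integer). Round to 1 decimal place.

Neyman allocation: nₕ = n·NₕSₕ / Σⱼ NⱼSⱼ.
Σ NⱼSⱼ = 14283·1.32 + 23979·1.74 + 12222·0.894 + 11121·1.54 = 88629.828.
n_{55–64} = 1897·14283·1.32 / 88629.828 = 403.5.

403.5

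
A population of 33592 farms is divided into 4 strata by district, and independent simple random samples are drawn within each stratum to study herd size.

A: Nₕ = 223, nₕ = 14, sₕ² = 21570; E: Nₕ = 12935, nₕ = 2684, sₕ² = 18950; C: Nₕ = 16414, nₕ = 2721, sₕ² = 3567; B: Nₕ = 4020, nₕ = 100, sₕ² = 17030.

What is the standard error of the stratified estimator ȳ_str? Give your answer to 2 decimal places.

Var(ȳ_str) = Σₕ Wₕ²(1 − fₕ)sₕ²/nₕ with Wₕ = Nₕ/N, N = 33592.
A: Wₕ = 0.00663849; term = 0.00663849²·(1 − 0.06278027)·21570/14 = 0.063635804.
E: Wₕ = 0.38506192; term = 0.38506192²·(1 − 0.20749903)·18950/2684 = 0.82963611.
C: Wₕ = 0.48862824; term = 0.48862824²·(1 − 0.16577312)·3567/2721 = 0.26110542.
B: Wₕ = 0.11967135; term = 0.11967135²·(1 − 0.02487562)·17030/100 = 2.3782365.
Sum = 3.5326138.
SE = √(3.5326138) = 1.88.

1.88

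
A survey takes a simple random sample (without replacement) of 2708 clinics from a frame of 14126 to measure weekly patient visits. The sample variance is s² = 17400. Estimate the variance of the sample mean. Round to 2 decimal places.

5.19

Under SRS without replacement, Var(ȳ) = (1 − f)·s²/n with f = n/N = 2708/14126 = 0.19170324.
Var(ȳ) = (1 − 0.19170324)·17400/2708 = 0.80829676·6.4254062 = 5.193635.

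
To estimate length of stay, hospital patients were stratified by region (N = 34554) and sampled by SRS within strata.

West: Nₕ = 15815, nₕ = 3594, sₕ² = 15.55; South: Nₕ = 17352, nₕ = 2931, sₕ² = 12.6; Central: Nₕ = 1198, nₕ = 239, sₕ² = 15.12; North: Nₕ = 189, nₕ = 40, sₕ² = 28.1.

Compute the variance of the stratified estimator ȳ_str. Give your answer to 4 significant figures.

0.001679

Var(ȳ_str) = Σₕ Wₕ²(1 − fₕ)sₕ²/nₕ with Wₕ = Nₕ/N, N = 34554.
West: Wₕ = 0.45768941; term = 0.45768941²·(1 − 0.22725261)·15.55/3594 = 7.0037656 × 10^-4.
South: Wₕ = 0.50217052; term = 0.50217052²·(1 − 0.16891425)·12.6/2931 = 9.0095476 × 10^-4.
Central: Wₕ = 0.03467037; term = 0.03467037²·(1 − 0.19949917)·15.12/239 = 6.0874115 × 10^-5.
North: Wₕ = 0.00546970; term = 0.00546970²·(1 − 0.21164021)·28.1/40 = 1.6569055 × 10^-5.
Sum = 0.0016787745.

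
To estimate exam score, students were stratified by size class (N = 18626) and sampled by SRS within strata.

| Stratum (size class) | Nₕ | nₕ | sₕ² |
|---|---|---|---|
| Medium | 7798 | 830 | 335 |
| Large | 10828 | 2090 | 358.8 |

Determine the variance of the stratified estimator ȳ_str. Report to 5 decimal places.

Var(ȳ_str) = Σₕ Wₕ²(1 − fₕ)sₕ²/nₕ with Wₕ = Nₕ/N, N = 18626.
Medium: Wₕ = 0.41866209; term = 0.41866209²·(1 − 0.10643755)·335/830 = 0.063214818.
Large: Wₕ = 0.58133791; term = 0.58133791²·(1 − 0.19301810)·358.8/2090 = 0.04681955.
Sum = 0.11003437.

0.11003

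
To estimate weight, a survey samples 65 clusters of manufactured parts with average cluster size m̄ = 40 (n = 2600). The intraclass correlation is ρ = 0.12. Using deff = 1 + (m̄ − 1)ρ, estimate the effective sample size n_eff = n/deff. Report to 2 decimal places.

457.75

deff = 1 + (40 − 1)·0.12 = 1 + 4.68 = 5.68.
n_eff = 2600 / 5.68 = 457.75.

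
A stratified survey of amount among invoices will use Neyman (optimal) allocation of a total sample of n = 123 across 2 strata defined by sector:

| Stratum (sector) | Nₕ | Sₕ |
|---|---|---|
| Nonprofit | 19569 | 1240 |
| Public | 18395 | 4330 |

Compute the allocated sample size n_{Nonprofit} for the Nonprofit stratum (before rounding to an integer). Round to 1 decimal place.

Neyman allocation: nₕ = n·NₕSₕ / Σⱼ NⱼSⱼ.
Σ NⱼSⱼ = 19569·1240 + 18395·4330 = 1.0391591 × 10^8.
n_{Nonprofit} = 123·19569·1240 / (1.0391591 × 10^8) = 28.7.

28.7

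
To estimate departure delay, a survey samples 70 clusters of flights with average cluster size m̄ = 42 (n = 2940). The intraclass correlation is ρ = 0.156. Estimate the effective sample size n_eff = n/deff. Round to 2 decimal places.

397.51

deff = 1 + (42 − 1)·0.156 = 1 + 6.396 = 7.396.
n_eff = 2940 / 7.396 = 397.51.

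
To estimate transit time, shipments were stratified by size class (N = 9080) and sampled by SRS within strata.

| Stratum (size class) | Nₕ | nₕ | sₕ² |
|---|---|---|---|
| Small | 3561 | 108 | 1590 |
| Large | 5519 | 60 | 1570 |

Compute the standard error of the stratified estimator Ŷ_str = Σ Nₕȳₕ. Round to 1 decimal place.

Var(Ŷ_str) = Σₕ Nₕ²(1 − fₕ)sₕ²/nₕ.
Small: 3561²·(1 − 108/3561)·1590/108 = 1.810264 × 10^8.
Large: 5519²·(1 − 60/5519)·1570/60 = 7.8835512 × 10^8.
Sum = 9.6938152 × 10^8.
SE = √(9.6938152 × 10^8) = 31134.9.

31134.9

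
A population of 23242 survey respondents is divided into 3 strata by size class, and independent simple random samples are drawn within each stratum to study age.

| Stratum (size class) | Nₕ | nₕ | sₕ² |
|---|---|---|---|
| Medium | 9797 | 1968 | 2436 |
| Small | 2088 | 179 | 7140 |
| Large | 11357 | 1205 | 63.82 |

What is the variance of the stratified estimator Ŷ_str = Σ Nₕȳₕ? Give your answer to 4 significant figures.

2.600 × 10^8

Var(Ŷ_str) = Σₕ Nₕ²(1 − fₕ)sₕ²/nₕ.
Medium: 9797²·(1 − 1968/9797)·2436/1968 = 9.4940517 × 10^7.
Small: 2088²·(1 − 179/2088)·7140/179 = 1.5899432 × 10^8.
Large: 11357²·(1 − 1205/11357)·63.82/1205 = 6.1063963 × 10^6.
Sum = 2.6004123 × 10^8.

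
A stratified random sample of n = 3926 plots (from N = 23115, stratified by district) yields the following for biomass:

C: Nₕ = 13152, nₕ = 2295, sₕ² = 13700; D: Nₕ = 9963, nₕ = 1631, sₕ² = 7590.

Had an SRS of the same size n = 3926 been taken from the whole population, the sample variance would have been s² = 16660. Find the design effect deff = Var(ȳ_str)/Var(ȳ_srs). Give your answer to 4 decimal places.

Var(ȳ_str) = Σ Wₕ²(1−fₕ)sₕ²/nₕ with Wₕ = Nₕ/23115:
  C: (13152/23115)²·(1−2295/13152)·13700/2295 = 1.5953344
  D: (9963/23115)²·(1−1631/9963)·7590/1631 = 0.72300185
  → Var(ȳ_str) = 2.3183363.
Var(ȳ_srs) = (1 − 3926/23115)·16660/3926 = 3.5227607.
deff = 2.3183363 / 3.5227607 = 0.6581.

0.6581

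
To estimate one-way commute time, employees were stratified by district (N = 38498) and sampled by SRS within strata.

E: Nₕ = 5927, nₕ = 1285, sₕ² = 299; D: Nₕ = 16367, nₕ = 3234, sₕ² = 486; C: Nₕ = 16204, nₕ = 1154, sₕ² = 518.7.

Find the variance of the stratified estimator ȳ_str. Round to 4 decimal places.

Var(ȳ_str) = Σₕ Wₕ²(1 − fₕ)sₕ²/nₕ with Wₕ = Nₕ/N, N = 38498.
E: Wₕ = 0.15395605; term = 0.15395605²·(1 − 0.21680445)·299/1285 = 0.0043194832.
D: Wₕ = 0.42513897; term = 0.42513897²·(1 − 0.19759272)·486/3234 = 0.021794803.
C: Wₕ = 0.42090498; term = 0.42090498²·(1 − 0.07121698)·518.7/1154 = 0.073959308.
Sum = 0.10007359.

0.1001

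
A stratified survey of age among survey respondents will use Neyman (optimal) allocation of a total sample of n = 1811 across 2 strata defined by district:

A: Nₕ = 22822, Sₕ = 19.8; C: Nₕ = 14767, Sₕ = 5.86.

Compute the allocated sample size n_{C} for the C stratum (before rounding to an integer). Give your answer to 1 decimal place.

Neyman allocation: nₕ = n·NₕSₕ / Σⱼ NⱼSⱼ.
Σ NⱼSⱼ = 22822·19.8 + 14767·5.86 = 538410.22.
n_{C} = 1811·14767·5.86 / 538410.22 = 291.1.

291.1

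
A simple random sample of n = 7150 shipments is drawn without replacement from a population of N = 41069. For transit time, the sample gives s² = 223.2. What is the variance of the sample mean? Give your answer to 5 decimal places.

Under SRS without replacement, Var(ȳ) = (1 − f)·s²/n with f = n/N = 7150/41069 = 0.17409725.
Var(ȳ) = (1 − 0.17409725)·223.2/7150 = 0.82590275·0.031216783 = 0.025782027.

0.02578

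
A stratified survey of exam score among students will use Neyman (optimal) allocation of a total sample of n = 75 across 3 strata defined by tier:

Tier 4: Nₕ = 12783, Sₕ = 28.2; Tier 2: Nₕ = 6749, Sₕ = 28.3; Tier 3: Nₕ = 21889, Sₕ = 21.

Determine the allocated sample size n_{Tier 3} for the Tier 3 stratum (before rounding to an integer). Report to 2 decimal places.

34.10

Neyman allocation: nₕ = n·NₕSₕ / Σⱼ NⱼSⱼ.
Σ NⱼSⱼ = 12783·28.2 + 6749·28.3 + 21889·21 = 1.0111463 × 10^6.
n_{Tier 3} = 75·21889·21 / (1.0111463 × 10^6) = 34.10.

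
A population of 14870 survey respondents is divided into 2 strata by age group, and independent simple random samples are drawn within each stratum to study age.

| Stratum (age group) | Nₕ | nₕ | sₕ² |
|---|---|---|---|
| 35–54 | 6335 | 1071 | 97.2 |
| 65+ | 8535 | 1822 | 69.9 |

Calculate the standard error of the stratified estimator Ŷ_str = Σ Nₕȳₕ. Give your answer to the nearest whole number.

Var(Ŷ_str) = Σₕ Nₕ²(1 − fₕ)sₕ²/nₕ.
35–54: 6335²·(1 − 1071/6335)·97.2/1071 = 3.0264904 × 10^6.
65+: 8535²·(1 − 1822/8535)·69.9/1822 = 2.1981077 × 10^6.
Sum = 5.2245981 × 10^6.
SE = √(5.2245981 × 10^6) = 2286.

2286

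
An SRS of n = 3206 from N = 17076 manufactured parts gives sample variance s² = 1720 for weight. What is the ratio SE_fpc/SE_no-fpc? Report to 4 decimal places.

f = n/N = 3206/17076 = 0.18774889.
SE_no-fpc = √(s²/n) = 0.73245756; SE_fpc = √((1−f)s²/n) = 0.66012719.
Ratio = √(1−f) = 0.90124975.

0.9012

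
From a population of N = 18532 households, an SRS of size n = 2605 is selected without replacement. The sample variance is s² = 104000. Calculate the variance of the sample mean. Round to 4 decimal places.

Under SRS without replacement, Var(ȳ) = (1 − f)·s²/n with f = n/N = 2605/18532 = 0.14056767.
Var(ȳ) = (1 − 0.14056767)·104000/2605 = 0.85943233·39.923225 = 34.31131.

34.3113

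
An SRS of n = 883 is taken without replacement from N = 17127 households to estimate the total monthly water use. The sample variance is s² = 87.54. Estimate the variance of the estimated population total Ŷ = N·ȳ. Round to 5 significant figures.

2.7582 × 10^7

Var(Ŷ) = N²·Var(ȳ) = N²·(1 − n/N)·s²/n.
f = 883/17127 = 0.05155602; Var(ȳ) = 0.94844398·87.54/883 = 0.09402807.
Var(Ŷ) = 17127² · 0.09402807 = 2.7581642 × 10^7.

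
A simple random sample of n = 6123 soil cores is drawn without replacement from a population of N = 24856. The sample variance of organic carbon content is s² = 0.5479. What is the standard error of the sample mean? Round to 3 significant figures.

Under SRS without replacement, Var(ȳ) = (1 − f)·s²/n with f = n/N = 6123/24856 = 0.24633891.
Var(ȳ) = (1 − 0.24633891)·0.5479/6123 = 0.75366109·8.948228 × 10^-5 = 6.7439312 × 10^-5.
SE(ȳ) = √(6.7439312 × 10^-5) = 0.00821.

0.00821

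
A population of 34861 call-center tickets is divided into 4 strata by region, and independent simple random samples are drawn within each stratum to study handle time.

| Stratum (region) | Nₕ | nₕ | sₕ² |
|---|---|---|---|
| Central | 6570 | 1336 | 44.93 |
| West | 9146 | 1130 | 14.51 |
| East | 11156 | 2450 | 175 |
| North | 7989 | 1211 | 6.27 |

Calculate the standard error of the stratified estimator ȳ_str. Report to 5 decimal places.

Var(ȳ_str) = Σₕ Wₕ²(1 − fₕ)sₕ²/nₕ with Wₕ = Nₕ/N, N = 34861.
Central: Wₕ = 0.18846275; term = 0.18846275²·(1 − 0.20334855)·44.93/1336 = 9.515889 × 10^-4.
West: Wₕ = 0.26235621; term = 0.26235621²·(1 − 0.12355128)·14.51/1130 = 7.7463692 × 10^-4.
East: Wₕ = 0.32001377; term = 0.32001377²·(1 − 0.21961276)·175/2450 = 0.0057084664.
North: Wₕ = 0.22916726; term = 0.22916726²·(1 − 0.15158343)·6.27/1211 = 2.3069474 × 10^-4.
Sum = 0.007665387.
SE = √(0.007665387) = 0.08755.

0.08755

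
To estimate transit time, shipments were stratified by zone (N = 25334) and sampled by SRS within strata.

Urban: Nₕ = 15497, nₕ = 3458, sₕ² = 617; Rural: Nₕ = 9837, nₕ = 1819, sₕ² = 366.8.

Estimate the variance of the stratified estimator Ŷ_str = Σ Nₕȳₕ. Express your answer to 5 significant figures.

4.9194 × 10^7

Var(Ŷ_str) = Σₕ Nₕ²(1 − fₕ)sₕ²/nₕ.
Urban: 15497²·(1 − 3458/15497)·617/3458 = 3.3288806 × 10^7.
Rural: 9837²·(1 − 1819/9837)·366.8/1819 = 1.5904695 × 10^7.
Sum = 4.9193501 × 10^7.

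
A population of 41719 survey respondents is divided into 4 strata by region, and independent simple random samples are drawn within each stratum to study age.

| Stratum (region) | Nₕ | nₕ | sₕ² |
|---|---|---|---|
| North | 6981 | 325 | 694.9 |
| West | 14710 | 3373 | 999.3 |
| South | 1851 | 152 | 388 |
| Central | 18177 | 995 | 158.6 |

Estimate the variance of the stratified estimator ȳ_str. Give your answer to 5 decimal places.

Var(ȳ_str) = Σₕ Wₕ²(1 − fₕ)sₕ²/nₕ with Wₕ = Nₕ/N, N = 41719.
North: Wₕ = 0.16733383; term = 0.16733383²·(1 − 0.04655493)·694.9/325 = 0.057082387.
West: Wₕ = 0.35259714; term = 0.35259714²·(1 − 0.22929980)·999.3/3373 = 0.028387202.
South: Wₕ = 0.04436827; term = 0.04436827²·(1 − 0.08211777)·388/152 = 0.0046123277.
Central: Wₕ = 0.43570076; term = 0.43570076²·(1 − 0.05473951)·158.6/995 = 0.02860278.
Sum = 0.1186847.

0.11868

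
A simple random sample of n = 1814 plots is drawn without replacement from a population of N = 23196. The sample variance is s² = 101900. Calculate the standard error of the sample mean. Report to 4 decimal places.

7.1959

Under SRS without replacement, Var(ȳ) = (1 − f)·s²/n with f = n/N = 1814/23196 = 0.07820314.
Var(ȳ) = (1 − 0.07820314)·101900/1814 = 0.92179686·56.174201 = 51.781202.
SE(ȳ) = √(51.781202) = 7.1959.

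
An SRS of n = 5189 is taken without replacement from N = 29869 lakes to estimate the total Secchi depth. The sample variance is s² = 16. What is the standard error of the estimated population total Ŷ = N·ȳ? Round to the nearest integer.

1508

Var(Ŷ) = N²·Var(ȳ) = N²·(1 − n/N)·s²/n.
f = 5189/29869 = 0.17372527; Var(ȳ) = 0.82627473·16/5189 = 0.0025477733.
Var(Ŷ) = 29869² · 0.0025477733 = 2.2730142 × 10^6.
SE(Ŷ) = √(2.2730142 × 10^6) = 1508.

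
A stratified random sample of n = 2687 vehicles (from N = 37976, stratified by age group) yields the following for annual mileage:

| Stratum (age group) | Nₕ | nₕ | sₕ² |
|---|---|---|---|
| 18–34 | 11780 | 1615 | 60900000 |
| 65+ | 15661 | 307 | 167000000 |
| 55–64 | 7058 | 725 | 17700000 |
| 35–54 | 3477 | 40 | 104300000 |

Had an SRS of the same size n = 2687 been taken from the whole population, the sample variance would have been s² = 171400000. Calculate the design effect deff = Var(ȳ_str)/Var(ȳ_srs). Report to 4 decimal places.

1.9602

Var(ȳ_str) = Σ Wₕ²(1−fₕ)sₕ²/nₕ with Wₕ = Nₕ/37976:
  18–34: (11780/37976)²·(1−1615/11780)·60900000/1615 = 3130.9707
  65+: (15661/37976)²·(1−307/15661)·167000000/307 = 90698.621
  55–64: (7058/37976)²·(1−725/7058)·17700000/725 = 756.67252
  35–54: (3477/37976)²·(1−40/3477)·104300000/40 = 21606.783
  → Var(ȳ_str) = 116193.05.
Var(ȳ_srs) = (1 − 2687/37976)·171400000/2687 = 59275.235.
deff = 116193.05 / 59275.235 = 1.9602.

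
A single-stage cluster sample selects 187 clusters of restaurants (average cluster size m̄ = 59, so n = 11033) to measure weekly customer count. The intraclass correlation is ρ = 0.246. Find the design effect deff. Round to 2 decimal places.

15.27

deff = 1 + (59 − 1)·0.246 = 1 + 14.268 = 15.268.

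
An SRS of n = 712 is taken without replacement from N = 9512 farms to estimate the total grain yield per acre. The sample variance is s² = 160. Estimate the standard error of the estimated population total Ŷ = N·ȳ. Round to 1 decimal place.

Var(Ŷ) = N²·Var(ȳ) = N²·(1 − n/N)·s²/n.
f = 712/9512 = 0.07485282; Var(ȳ) = 0.92514718·160/712 = 0.20789824.
Var(Ŷ) = 9512² · 0.20789824 = 1.8810247 × 10^7.
SE(Ŷ) = √(1.8810247 × 10^7) = 4337.1.

4337.1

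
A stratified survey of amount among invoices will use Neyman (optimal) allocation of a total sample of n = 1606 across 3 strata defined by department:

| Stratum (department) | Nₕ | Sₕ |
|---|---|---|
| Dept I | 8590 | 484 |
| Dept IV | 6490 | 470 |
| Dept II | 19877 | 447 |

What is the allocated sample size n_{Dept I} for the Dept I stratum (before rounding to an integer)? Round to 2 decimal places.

Neyman allocation: nₕ = n·NₕSₕ / Σⱼ NⱼSⱼ.
Σ NⱼSⱼ = 8590·484 + 6490·470 + 19877·447 = 1.6092879 × 10^7.
n_{Dept I} = 1606·8590·484 / (1.6092879 × 10^7) = 414.91.

414.91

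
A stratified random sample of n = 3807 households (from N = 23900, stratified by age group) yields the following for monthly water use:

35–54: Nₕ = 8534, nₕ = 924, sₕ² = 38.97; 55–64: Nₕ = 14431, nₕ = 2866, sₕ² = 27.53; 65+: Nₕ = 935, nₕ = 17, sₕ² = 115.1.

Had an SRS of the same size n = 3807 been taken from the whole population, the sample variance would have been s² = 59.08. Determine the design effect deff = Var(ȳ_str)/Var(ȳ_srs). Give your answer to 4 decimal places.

1.3624

Var(ȳ_str) = Σ Wₕ²(1−fₕ)sₕ²/nₕ with Wₕ = Nₕ/23900:
  35–54: (8534/23900)²·(1−924/8534)·38.97/924 = 0.0047951249
  55–64: (14431/23900)²·(1−2866/14431)·27.53/2866 = 0.0028065726
  65+: (935/23900)²·(1−17/935)·115.1/17 = 0.01017384
  → Var(ȳ_str) = 0.017775538.
Var(ȳ_srs) = (1 − 3807/23900)·59.08/3807 = 0.013046815.
deff = 0.017775538 / 0.013046815 = 1.3624.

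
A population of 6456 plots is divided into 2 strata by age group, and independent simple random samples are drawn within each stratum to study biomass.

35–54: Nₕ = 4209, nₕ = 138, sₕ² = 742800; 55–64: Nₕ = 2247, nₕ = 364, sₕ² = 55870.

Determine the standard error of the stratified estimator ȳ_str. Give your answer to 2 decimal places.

47.21

Var(ȳ_str) = Σₕ Wₕ²(1 − fₕ)sₕ²/nₕ with Wₕ = Nₕ/N, N = 6456.
35–54: Wₕ = 0.65195167; term = 0.65195167²·(1 − 0.03278689)·742800/138 = 2212.8185.
55–64: Wₕ = 0.34804833; term = 0.34804833²·(1 − 0.16199377)·55870/364 = 15.581298.
Sum = 2228.3998.
SE = √(2228.3998) = 47.21.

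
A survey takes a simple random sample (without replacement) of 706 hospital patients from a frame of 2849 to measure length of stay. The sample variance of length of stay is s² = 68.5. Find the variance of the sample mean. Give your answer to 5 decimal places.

0.07298

Under SRS without replacement, Var(ȳ) = (1 − f)·s²/n with f = n/N = 706/2849 = 0.24780625.
Var(ȳ) = (1 − 0.24780625)·68.5/706 = 0.75219375·0.097025496 = 0.072981972.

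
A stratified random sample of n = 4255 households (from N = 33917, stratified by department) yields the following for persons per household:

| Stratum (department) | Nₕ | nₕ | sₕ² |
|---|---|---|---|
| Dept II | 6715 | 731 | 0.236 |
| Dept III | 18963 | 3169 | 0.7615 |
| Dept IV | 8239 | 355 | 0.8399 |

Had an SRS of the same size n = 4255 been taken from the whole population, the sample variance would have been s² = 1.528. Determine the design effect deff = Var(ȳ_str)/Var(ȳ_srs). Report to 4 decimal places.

Var(ȳ_str) = Σ Wₕ²(1−fₕ)sₕ²/nₕ with Wₕ = Nₕ/33917:
  Dept II: (6715/33917)²·(1−731/6715)·0.236/731 = 1.1277098 × 10^-5
  Dept III: (18963/33917)²·(1−3169/18963)·0.7615/3169 = 6.2562196 × 10^-5
  Dept IV: (8239/33917)²·(1−355/8239)·0.8399/355 = 1.3359355 × 10^-4
  → Var(ȳ_str) = 2.0743284 × 10^-4.
Var(ȳ_srs) = (1 − 4255/33917)·1.528/4255 = 3.1405578 × 10^-4.
deff = (2.0743284 × 10^-4) / (3.1405578 × 10^-4) = 0.6605.

0.6605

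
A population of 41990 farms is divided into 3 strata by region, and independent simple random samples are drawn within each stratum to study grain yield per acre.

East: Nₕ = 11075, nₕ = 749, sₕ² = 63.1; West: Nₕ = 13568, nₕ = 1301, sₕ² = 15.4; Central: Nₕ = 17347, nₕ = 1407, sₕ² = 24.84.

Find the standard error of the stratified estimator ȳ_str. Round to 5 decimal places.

0.09670

Var(ȳ_str) = Σₕ Wₕ²(1 − fₕ)sₕ²/nₕ with Wₕ = Nₕ/N, N = 41990.
East: Wₕ = 0.26375327; term = 0.26375327²·(1 − 0.06762980)·63.1/749 = 0.0054642637.
West: Wₕ = 0.32312455; term = 0.32312455²·(1 − 0.09588738)·15.4/1301 = 0.0011173928.
Central: Wₕ = 0.41312217; term = 0.41312217²·(1 − 0.08110913)·24.84/1407 = 0.0027687162.
Sum = 0.0093503727.
SE = √(0.0093503727) = 0.09670.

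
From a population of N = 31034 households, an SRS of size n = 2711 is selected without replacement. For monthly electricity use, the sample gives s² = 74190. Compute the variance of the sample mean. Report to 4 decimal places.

Under SRS without replacement, Var(ȳ) = (1 − f)·s²/n with f = n/N = 2711/31034 = 0.08735580.
Var(ȳ) = (1 − 0.08735580)·74190/2711 = 0.91264420·27.366286 = 24.975682.

24.9757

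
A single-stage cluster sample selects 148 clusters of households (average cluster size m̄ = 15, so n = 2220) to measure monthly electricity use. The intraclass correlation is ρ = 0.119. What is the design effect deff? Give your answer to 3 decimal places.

2.666

deff = 1 + (15 − 1)·0.119 = 1 + 1.666 = 2.666.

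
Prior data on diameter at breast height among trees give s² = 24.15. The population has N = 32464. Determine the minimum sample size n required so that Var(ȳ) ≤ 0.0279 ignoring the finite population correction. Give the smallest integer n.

Without fpc, n₀ = s²/D = 24.15/0.0279 = 865.5914.
Rounding up, n = 866.

866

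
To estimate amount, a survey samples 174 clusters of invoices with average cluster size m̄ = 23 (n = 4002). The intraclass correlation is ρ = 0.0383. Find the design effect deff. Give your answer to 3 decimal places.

1.843

deff = 1 + (23 − 1)·0.0383 = 1 + 0.8426 = 1.8426.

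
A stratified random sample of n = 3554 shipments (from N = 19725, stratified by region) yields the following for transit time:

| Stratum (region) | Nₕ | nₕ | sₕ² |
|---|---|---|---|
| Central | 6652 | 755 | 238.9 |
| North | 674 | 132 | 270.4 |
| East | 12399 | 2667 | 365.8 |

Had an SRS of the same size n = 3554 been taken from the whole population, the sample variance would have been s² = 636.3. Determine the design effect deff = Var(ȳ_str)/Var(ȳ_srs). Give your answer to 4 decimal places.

0.5203

Var(ȳ_str) = Σ Wₕ²(1−fₕ)sₕ²/nₕ with Wₕ = Nₕ/19725:
  Central: (6652/19725)²·(1−755/6652)·238.9/755 = 0.031902046
  North: (674/19725)²·(1−132/674)·270.4/132 = 0.0019233482
  East: (12399/19725)²·(1−2667/12399)·365.8/2667 = 0.042537839
  → Var(ȳ_str) = 0.076363233.
Var(ȳ_srs) = (1 − 3554/19725)·636.3/3554 = 0.14677915.
deff = 0.076363233 / 0.14677915 = 0.5203.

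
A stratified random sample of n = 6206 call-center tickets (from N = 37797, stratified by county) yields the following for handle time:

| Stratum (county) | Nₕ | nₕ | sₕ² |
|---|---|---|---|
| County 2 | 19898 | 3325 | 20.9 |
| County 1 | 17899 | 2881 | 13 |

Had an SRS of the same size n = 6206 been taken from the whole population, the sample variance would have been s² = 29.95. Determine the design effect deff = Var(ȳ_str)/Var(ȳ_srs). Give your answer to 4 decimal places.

0.5702

Var(ȳ_str) = Σ Wₕ²(1−fₕ)sₕ²/nₕ with Wₕ = Nₕ/37797:
  County 2: (19898/37797)²·(1−3325/19898)·20.9/3325 = 0.0014509436
  County 1: (17899/37797)²·(1−2881/17899)·13/2881 = 8.4903638 × 10^-4
  → Var(ȳ_str) = 0.00229998.
Var(ȳ_srs) = (1 − 6206/37797)·29.95/6206 = 0.0040335839.
deff = 0.00229998 / 0.0040335839 = 0.5702.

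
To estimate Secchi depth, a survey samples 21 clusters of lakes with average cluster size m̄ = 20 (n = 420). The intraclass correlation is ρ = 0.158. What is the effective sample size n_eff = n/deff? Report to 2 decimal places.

deff = 1 + (20 − 1)·0.158 = 1 + 3.002 = 4.002.
n_eff = 420 / 4.002 = 104.95.

104.95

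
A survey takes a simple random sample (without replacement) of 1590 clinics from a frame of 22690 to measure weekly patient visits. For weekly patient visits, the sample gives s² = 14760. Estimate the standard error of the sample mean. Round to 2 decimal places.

2.94

Under SRS without replacement, Var(ȳ) = (1 − f)·s²/n with f = n/N = 1590/22690 = 0.07007492.
Var(ȳ) = (1 − 0.07007492)·14760/1590 = 0.92992508·9.2830189 = 8.632512.
SE(ȳ) = √(8.632512) = 2.94.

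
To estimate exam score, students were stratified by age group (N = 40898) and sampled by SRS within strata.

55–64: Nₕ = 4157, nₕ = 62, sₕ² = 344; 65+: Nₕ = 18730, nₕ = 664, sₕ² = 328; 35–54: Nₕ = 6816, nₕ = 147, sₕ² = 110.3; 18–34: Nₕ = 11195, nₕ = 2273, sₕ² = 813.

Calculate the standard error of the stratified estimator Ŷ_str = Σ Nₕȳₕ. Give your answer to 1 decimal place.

Var(Ŷ_str) = Σₕ Nₕ²(1 − fₕ)sₕ²/nₕ.
55–64: 4157²·(1 − 62/4157)·344/62 = 9.4449722 × 10^7.
65+: 18730²·(1 − 664/18730)·328/664 = 1.6714968 × 10^8.
35–54: 6816²·(1 − 147/6816)·110.3/147 = 3.4107389 × 10^7.
18–34: 11195²·(1 − 2273/11195)·813/2273 = 3.5725427 × 10^7.
Sum = 3.3143222 × 10^8.
SE = √(3.3143222 × 10^8) = 18205.3.

18205.3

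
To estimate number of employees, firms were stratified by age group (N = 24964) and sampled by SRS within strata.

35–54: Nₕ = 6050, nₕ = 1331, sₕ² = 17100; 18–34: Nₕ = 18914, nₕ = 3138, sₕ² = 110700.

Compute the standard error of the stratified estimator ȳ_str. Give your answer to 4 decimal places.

Var(ȳ_str) = Σₕ Wₕ²(1 − fₕ)sₕ²/nₕ with Wₕ = Nₕ/N, N = 24964.
35–54: Wₕ = 0.24234898; term = 0.24234898²·(1 − 0.22000000)·17100/1331 = 0.58856585.
18–34: Wₕ = 0.75765102; term = 0.75765102²·(1 − 0.16590885)·110700/3138 = 16.89066.
Sum = 17.479226.
SE = √(17.479226) = 4.1808.

4.1808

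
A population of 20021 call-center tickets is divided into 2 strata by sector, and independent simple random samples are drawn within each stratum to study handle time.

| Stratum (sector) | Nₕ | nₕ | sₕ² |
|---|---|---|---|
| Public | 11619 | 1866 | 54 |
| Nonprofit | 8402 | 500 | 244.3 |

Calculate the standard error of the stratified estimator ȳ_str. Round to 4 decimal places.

Var(ȳ_str) = Σₕ Wₕ²(1 − fₕ)sₕ²/nₕ with Wₕ = Nₕ/N, N = 20021.
Public: Wₕ = 0.58034064; term = 0.58034064²·(1 − 0.16059902)·54/1866 = 0.0081812105.
Nonprofit: Wₕ = 0.41965936; term = 0.41965936²·(1 − 0.05950964)·244.3/500 = 0.080928527.
Sum = 0.089109738.
SE = √(0.089109738) = 0.2985.

0.2985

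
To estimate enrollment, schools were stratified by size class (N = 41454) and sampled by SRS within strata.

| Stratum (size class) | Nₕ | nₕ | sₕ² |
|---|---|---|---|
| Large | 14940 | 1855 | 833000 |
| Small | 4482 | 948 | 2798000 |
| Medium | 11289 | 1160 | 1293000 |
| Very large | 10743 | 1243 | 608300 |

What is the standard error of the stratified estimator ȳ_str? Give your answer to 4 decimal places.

13.4731

Var(ȳ_str) = Σₕ Wₕ²(1 − fₕ)sₕ²/nₕ with Wₕ = Nₕ/N, N = 41454.
Large: Wₕ = 0.36039948; term = 0.36039948²·(1 − 0.12416332)·833000/1855 = 51.084897.
Small: Wₕ = 0.10811984; term = 0.10811984²·(1 − 0.21151272)·2798000/948 = 27.204759.
Medium: Wₕ = 0.27232595; term = 0.27232595²·(1 − 0.10275489)·1293000/1160 = 74.170242.
Very large: Wₕ = 0.25915473; term = 0.25915473²·(1 − 0.11570325)·608300/1243 = 29.064508.
Sum = 181.52441.
SE = √(181.52441) = 13.4731.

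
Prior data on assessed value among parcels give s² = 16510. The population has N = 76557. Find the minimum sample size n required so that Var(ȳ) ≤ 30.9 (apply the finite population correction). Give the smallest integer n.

Without fpc, n₀ = s²/D = 16510/30.9 = 534.3042.
With fpc, (1 − n/N)·s²/n ≤ D requires n ≥ n₀/(1 + n₀/N) = 534.3042/(1 + 534.3042/76557) = 530.6010.
Rounding up, n = 531.

531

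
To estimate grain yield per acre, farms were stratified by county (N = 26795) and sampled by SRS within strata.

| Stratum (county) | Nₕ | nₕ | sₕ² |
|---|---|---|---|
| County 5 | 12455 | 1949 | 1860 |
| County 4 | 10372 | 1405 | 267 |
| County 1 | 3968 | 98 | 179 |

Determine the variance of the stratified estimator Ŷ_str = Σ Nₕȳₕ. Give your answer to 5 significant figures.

1.7060 × 10^8

Var(Ŷ_str) = Σₕ Nₕ²(1 − fₕ)sₕ²/nₕ.
County 5: 12455²·(1 − 1949/12455)·1860/1949 = 1.2487694 × 10^8.
County 4: 10372²·(1 − 1405/10372)·267/1405 = 1.7674397 × 10^7.
County 1: 3968²·(1 − 98/3968)·179/98 = 2.8048496 × 10^7.
Sum = 1.7059983 × 10^8.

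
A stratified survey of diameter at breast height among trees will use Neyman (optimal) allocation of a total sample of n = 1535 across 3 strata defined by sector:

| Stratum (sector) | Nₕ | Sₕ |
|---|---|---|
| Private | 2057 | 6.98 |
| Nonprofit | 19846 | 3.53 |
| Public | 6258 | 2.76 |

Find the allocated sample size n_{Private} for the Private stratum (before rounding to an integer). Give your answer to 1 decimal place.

216.7

Neyman allocation: nₕ = n·NₕSₕ / Σⱼ NⱼSⱼ.
Σ NⱼSⱼ = 2057·6.98 + 19846·3.53 + 6258·2.76 = 101686.32.
n_{Private} = 1535·2057·6.98 / 101686.32 = 216.7.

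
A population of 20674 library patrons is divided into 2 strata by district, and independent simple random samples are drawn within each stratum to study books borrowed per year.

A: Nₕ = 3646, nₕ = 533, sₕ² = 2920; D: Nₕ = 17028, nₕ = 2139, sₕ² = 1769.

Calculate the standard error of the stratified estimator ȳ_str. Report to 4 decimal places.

0.7975

Var(ȳ_str) = Σₕ Wₕ²(1 − fₕ)sₕ²/nₕ with Wₕ = Nₕ/N, N = 20674.
A: Wₕ = 0.17635678; term = 0.17635678²·(1 − 0.14618760)·2920/533 = 0.1454797.
D: Wₕ = 0.82364322; term = 0.82364322²·(1 − 0.12561663)·1769/2139 = 0.49056572.
Sum = 0.63604542.
SE = √(0.63604542) = 0.7975.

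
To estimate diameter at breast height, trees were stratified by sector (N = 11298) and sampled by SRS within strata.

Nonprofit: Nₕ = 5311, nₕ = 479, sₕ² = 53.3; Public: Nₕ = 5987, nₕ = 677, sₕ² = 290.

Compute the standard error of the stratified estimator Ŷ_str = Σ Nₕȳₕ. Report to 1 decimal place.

4058.8

Var(Ŷ_str) = Σₕ Nₕ²(1 − fₕ)sₕ²/nₕ.
Nonprofit: 5311²·(1 − 479/5311)·53.3/479 = 2.8555839 × 10^6.
Public: 5987²·(1 − 677/5987)·290/677 = 1.3617993 × 10^7.
Sum = 1.6473577 × 10^7.
SE = √(1.6473577 × 10^7) = 4058.8.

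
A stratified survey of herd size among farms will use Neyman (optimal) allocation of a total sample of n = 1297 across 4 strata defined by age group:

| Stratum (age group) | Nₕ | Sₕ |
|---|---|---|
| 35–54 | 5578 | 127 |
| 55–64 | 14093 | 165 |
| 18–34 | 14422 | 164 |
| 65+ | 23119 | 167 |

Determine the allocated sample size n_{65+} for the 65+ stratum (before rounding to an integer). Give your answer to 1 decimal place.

Neyman allocation: nₕ = n·NₕSₕ / Σⱼ NⱼSⱼ.
Σ NⱼSⱼ = 5578·127 + 14093·165 + 14422·164 + 23119·167 = 9.259832 × 10^6.
n_{65+} = 1297·23119·167 / (9.259832 × 10^6) = 540.8.

540.8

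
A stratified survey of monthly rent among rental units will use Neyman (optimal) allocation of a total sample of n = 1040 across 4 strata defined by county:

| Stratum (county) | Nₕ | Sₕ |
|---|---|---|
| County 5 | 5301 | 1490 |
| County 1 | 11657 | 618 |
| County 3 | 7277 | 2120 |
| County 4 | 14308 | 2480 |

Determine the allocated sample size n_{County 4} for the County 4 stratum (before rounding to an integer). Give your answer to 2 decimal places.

Neyman allocation: nₕ = n·NₕSₕ / Σⱼ NⱼSⱼ.
Σ NⱼSⱼ = 5301·1490 + 11657·618 + 7277·2120 + 14308·2480 = 6.6013596 × 10^7.
n_{County 4} = 1040·14308·2480 / (6.6013596 × 10^7) = 559.02.

559.02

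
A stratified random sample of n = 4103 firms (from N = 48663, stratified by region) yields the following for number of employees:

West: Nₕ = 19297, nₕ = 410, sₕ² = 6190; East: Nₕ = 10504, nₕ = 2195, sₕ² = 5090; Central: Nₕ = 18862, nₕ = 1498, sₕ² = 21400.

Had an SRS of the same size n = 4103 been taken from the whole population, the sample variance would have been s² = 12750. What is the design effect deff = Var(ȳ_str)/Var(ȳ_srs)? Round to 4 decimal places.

1.5410

Var(ȳ_str) = Σ Wₕ²(1−fₕ)sₕ²/nₕ with Wₕ = Nₕ/48663:
  West: (19297/48663)²·(1−410/19297)·6190/410 = 2.3236024
  East: (10504/48663)²·(1−2195/10504)·5090/2195 = 0.085465133
  Central: (18862/48663)²·(1−1498/18862)·21400/1498 = 1.9757943
  → Var(ȳ_str) = 4.3848618.
Var(ȳ_srs) = (1 − 4103/48663)·12750/4103 = 2.8454763.
deff = 4.3848618 / 2.8454763 = 1.5410.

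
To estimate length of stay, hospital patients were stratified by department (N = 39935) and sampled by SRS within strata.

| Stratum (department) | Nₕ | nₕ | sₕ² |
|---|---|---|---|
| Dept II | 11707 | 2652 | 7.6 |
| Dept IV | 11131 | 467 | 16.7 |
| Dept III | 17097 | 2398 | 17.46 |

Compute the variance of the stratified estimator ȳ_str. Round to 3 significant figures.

0.00400

Var(ȳ_str) = Σₕ Wₕ²(1 − fₕ)sₕ²/nₕ with Wₕ = Nₕ/N, N = 39935.
Dept II: Wₕ = 0.29315137; term = 0.29315137²·(1 − 0.22653114)·7.6/2652 = 1.9048763 × 10^-4.
Dept IV: Wₕ = 0.27872793; term = 0.27872793²·(1 − 0.04195490)·16.7/467 = 0.0026616229.
Dept III: Wₕ = 0.42812070; term = 0.42812070²·(1 − 0.14025852)·17.46/2398 = 0.0011473486.
Sum = 0.0039994591.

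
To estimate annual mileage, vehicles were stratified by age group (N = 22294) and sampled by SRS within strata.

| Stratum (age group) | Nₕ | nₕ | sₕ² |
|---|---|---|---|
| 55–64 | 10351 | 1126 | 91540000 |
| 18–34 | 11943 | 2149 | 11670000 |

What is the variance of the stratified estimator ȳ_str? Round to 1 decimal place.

16896.7

Var(ȳ_str) = Σₕ Wₕ²(1 − fₕ)sₕ²/nₕ with Wₕ = Nₕ/N, N = 22294.
55–64: Wₕ = 0.46429533; term = 0.46429533²·(1 − 0.10878176)·91540000/1126 = 15618.712.
18–34: Wₕ = 0.53570467; term = 0.53570467²·(1 − 0.17993804)·11670000/2149 = 1278.0033.
Sum = 16896.715.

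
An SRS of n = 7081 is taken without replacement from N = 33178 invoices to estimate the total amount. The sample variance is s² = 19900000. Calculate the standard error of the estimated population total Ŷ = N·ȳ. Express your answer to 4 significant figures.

Var(Ŷ) = N²·Var(ȳ) = N²·(1 − n/N)·s²/n.
f = 7081/33178 = 0.21342456; Var(ȳ) = 0.78657544·19900000/7081 = 2210.5425.
Var(Ŷ) = 33178² · 2210.5425 = 2.4333203 × 10^12.
SE(Ŷ) = √(2.4333203 × 10^12) = 1.560 × 10^6.

1.560 × 10^6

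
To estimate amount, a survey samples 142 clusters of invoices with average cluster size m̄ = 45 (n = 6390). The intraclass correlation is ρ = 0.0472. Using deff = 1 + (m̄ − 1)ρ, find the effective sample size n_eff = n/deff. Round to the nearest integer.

2077

deff = 1 + (45 − 1)·0.0472 = 1 + 2.0768 = 3.0768.
n_eff = 6390 / 3.0768 = 2077.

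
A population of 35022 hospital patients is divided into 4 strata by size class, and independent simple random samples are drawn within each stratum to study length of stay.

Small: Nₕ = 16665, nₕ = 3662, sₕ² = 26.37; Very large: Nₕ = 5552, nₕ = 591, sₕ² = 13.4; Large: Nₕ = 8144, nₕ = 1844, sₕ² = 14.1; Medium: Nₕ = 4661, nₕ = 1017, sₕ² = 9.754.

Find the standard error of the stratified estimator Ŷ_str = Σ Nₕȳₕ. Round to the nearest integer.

1655

Var(Ŷ_str) = Σₕ Nₕ²(1 − fₕ)sₕ²/nₕ.
Small: 16665²·(1 − 3662/16665)·26.37/3662 = 1.560417 × 10^6.
Very large: 5552²·(1 − 591/5552)·13.4/591 = 624505.12.
Large: 8144²·(1 − 1844/8144)·14.1/1844 = 392316.44.
Medium: 4661²·(1 − 1017/4661)·9.754/1017 = 162899.32.
Sum = 2.7401379 × 10^6.
SE = √(2.7401379 × 10^6) = 1655.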